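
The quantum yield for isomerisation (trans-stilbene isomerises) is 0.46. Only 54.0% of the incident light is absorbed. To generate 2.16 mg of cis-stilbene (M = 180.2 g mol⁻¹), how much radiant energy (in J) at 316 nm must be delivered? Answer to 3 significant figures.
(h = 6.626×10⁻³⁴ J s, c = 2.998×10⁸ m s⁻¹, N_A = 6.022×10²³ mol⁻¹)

18.3 J

Product: 2.16 mg / 180.2 g mol⁻¹ = 1.199×10⁻⁵ mol.
Photons that must be absorbed: 1.199×10⁻⁵ / 0.46 = 2.607×10⁻⁵ mol.
Incident photons needed: 2.607×10⁻⁵ / 0.540 = 4.828×10⁻⁵ mol.
Photon energy: hc/λ = 6.286×10⁻¹⁹ J; per mole, 3.785×10⁵ J mol⁻¹.
Energy required: 4.828×10⁻⁵ × 3.785×10⁵ = 18.3 J.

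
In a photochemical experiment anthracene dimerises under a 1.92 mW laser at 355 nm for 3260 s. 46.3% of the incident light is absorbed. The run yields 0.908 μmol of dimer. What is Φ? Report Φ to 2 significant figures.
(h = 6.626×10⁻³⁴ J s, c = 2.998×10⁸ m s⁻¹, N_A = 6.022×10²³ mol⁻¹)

Product: 0.908 μmol = 9.08×10⁻⁷ mol.
Photon energy at 355 nm: hc/λ = (6.626×10⁻³⁴)(2.998×10⁸)/(355×10⁻⁹) = 5.596×10⁻¹⁹ J.
Energy delivered: (1.92 mW)(3260 s) = 6.259 J.
Photons incident: 6.259 / 5.596×10⁻¹⁹ = 1.118×10¹⁹, i.e. 1.118×10¹⁹/6.022×10²³ = 1.857×10⁻⁵ mol.
Photons absorbed: 0.463 × 1.857×10⁻⁵ = 8.598×10⁻⁶ mol.
Φ = 9.08×10⁻⁷ mol / 8.598×10⁻⁶ mol photons = 0.11.

Φ = 0.11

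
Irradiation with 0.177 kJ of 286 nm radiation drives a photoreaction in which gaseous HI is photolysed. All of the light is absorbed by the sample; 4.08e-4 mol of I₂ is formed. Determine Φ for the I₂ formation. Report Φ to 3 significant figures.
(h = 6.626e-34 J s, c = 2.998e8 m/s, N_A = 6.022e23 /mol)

Φ = 0.964

Photon energy at 286 nm: hc/λ = (6.626e-34)(2.998e8)/(286e-9) = 6.946e-19 J.
Incident energy: 0.177 kJ = 177 J.
Photons incident: 177 / 6.946e-19 = 2.548e20, i.e. 2.548e20/6.022e23 = 4.231e-4 mol.
Φ = 4.08e-4 mol / 4.231e-4 mol photons = 0.964.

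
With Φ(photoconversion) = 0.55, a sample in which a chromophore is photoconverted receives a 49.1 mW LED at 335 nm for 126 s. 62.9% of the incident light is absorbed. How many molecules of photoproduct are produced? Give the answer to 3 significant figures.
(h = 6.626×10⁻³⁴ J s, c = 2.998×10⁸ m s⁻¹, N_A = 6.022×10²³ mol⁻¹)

Photon energy at 335 nm: hc/λ = (6.626×10⁻³⁴)(2.998×10⁸)/(335×10⁻⁹) = 5.930×10⁻¹⁹ J.
Energy delivered: (49.1 mW)(126 s) = 6.187 J.
Photons incident: 6.187 / 5.930×10⁻¹⁹ = 1.043×10¹⁹, i.e. 1.043×10¹⁹/6.022×10²³ = 1.732×10⁻⁵ mol.
Photons absorbed: 0.629 × 1.732×10⁻⁵ = 1.089×10⁻⁵ mol.
Product: Φ × n_abs = 0.55 × 1.089×10⁻⁵ = 5.990×10⁻⁶ mol.
As a count: 5.990×10⁻⁶ × 6.022×10²³ = 3.61×10¹⁸.

3.61×10¹⁸ molecules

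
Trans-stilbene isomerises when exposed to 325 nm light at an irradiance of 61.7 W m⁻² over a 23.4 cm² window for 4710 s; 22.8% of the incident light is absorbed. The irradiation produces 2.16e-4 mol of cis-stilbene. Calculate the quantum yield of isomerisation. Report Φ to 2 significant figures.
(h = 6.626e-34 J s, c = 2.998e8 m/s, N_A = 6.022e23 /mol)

Φ = 0.51

Photon energy at 325 nm: hc/λ = (6.626e-34)(2.998e8)/(325e-9) = 6.112e-19 J.
Energy delivered: (61.7 W m⁻²)(23.4e-4 m²)(4710 s) = 680.0 J.
Photons incident: 680.0 / 6.112e-19 = 1.113e21, i.e. 1.113e21/6.022e23 = 0.001848 mol.
Photons absorbed: 0.228 × 0.001848 = 4.213e-4 mol.
Φ = 2.16e-4 mol / 4.213e-4 mol photons = 0.51.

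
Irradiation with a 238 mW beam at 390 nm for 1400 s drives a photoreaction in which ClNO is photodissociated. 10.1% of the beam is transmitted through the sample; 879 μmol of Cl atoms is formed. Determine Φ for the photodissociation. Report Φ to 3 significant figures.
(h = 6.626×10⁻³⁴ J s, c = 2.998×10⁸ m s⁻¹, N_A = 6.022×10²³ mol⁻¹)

Product: 879 μmol = 8.79×10⁻⁴ mol.
Photon energy at 390 nm: hc/λ = (6.626×10⁻³⁴)(2.998×10⁸)/(390×10⁻⁹) = 5.094×10⁻¹⁹ J.
Energy delivered: (238 mW)(1400 s) = 333.2 J.
Photons incident: 333.2 / 5.094×10⁻¹⁹ = 6.541×10²⁰, i.e. 6.541×10²⁰/6.022×10²³ = 0.001086 mol.
Fraction absorbed: 1 − 10.1/100 = 0.8990.
Photons absorbed: 0.8990 × 0.001086 = 9.763×10⁻⁴ mol.
Φ = 8.79×10⁻⁴ mol / 9.763×10⁻⁴ mol photons = 0.900.

Φ = 0.900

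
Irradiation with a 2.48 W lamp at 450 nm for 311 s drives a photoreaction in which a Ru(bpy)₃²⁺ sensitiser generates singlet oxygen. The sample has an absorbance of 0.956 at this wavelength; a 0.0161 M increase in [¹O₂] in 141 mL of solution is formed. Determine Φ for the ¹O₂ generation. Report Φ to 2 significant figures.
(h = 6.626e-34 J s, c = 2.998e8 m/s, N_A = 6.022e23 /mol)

Φ = 0.88

Product: (0.0161 M)(0.141 L) = 0.002270 mol.
Photon energy at 450 nm: hc/λ = (6.626e-34)(2.998e8)/(450e-9) = 4.414e-19 J.
Energy delivered: (2.48 W)(311 s) = 771.3 J.
Photons incident: 771.3 / 4.414e-19 = 1.747e21, i.e. 1.747e21/6.022e23 = 0.002901 mol.
Fraction absorbed: 1 − 10^(−0.956) = 0.8893.
Photons absorbed: 0.8893 × 0.002901 = 0.002580 mol.
Φ = 0.002270 mol / 0.002580 mol photons = 0.88.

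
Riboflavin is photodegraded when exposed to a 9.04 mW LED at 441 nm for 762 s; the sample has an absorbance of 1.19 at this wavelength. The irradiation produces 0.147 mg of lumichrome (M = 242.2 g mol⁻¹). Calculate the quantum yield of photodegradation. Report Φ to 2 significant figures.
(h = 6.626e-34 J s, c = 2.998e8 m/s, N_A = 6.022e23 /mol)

Φ = 0.026

Product: 0.147 mg / 242.2 g mol⁻¹ = 6.069e-7 mol.
Photon energy at 441 nm: hc/λ = (6.626e-34)(2.998e8)/(441e-9) = 4.504e-19 J.
Energy delivered: (9.04 mW)(762 s) = 6.888 J.
Photons incident: 6.888 / 4.504e-19 = 1.529e19, i.e. 1.529e19/6.022e23 = 2.539e-5 mol.
Fraction absorbed: 1 − 10^(−1.19) = 0.9354.
Photons absorbed: 0.9354 × 2.539e-5 = 2.375e-5 mol.
Φ = 6.069e-7 mol / 2.375e-5 mol photons = 0.026.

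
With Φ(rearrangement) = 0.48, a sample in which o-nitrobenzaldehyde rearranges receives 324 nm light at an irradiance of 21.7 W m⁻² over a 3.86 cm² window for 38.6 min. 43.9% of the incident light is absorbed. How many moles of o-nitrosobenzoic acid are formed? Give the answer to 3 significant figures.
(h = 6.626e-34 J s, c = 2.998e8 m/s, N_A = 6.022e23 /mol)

Photon energy at 324 nm: hc/λ = (6.626e-34)(2.998e8)/(324e-9) = 6.131e-19 J.
Energy delivered: (21.7 W m⁻²)(3.86e-4 m²)(2316 s) = 19.40 J.
Photons incident: 19.40 / 6.131e-19 = 3.164e19, i.e. 3.164e19/6.022e23 = 5.254e-5 mol.
Photons absorbed: 0.439 × 5.254e-5 = 2.307e-5 mol.
Product: Φ × n_abs = 0.48 × 2.307e-5 = 1.107e-5 mol.

1.11e-5 mol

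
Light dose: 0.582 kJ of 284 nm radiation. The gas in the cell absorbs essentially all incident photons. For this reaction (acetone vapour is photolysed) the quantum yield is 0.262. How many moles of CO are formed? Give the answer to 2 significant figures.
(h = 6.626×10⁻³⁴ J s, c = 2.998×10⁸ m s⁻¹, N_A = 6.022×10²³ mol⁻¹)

3.6×10⁻⁴ mol

Photon energy at 284 nm: hc/λ = (6.626×10⁻³⁴)(2.998×10⁸)/(284×10⁻⁹) = 6.995×10⁻¹⁹ J.
Incident energy: 0.582 kJ = 582 J.
Photons incident: 582 / 6.995×10⁻¹⁹ = 8.320×10²⁰, i.e. 8.320×10²⁰/6.022×10²³ = 0.001382 mol.
Product: Φ × n_abs = 0.262 × 0.001382 = 3.621×10⁻⁴ mol.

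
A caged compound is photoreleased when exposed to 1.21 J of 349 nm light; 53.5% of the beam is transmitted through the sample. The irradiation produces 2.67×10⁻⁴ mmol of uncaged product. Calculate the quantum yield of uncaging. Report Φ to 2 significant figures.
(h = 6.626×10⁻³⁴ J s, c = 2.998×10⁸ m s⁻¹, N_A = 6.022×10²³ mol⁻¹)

Product: 2.67×10⁻⁴ mmol = 2.67×10⁻⁷ mol.
Photon energy at 349 nm: hc/λ = (6.626×10⁻³⁴)(2.998×10⁸)/(349×10⁻⁹) = 5.692×10⁻¹⁹ J.
Photons incident: 1.21 / 5.692×10⁻¹⁹ = 2.126×10¹⁸, i.e. 2.126×10¹⁸/6.022×10²³ = 3.530×10⁻⁶ mol.
Fraction absorbed: 1 − 53.5/100 = 0.4650.
Photons absorbed: 0.4650 × 3.530×10⁻⁶ = 1.641×10⁻⁶ mol.
Φ = 2.67×10⁻⁷ mol / 1.641×10⁻⁶ mol photons = 0.16.

Φ = 0.16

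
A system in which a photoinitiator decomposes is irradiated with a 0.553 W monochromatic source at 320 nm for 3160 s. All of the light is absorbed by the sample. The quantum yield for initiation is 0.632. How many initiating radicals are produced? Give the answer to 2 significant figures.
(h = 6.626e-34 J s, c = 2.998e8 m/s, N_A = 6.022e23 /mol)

1.8e21 initiating radicals

Photon energy at 320 nm: hc/λ = (6.626e-34)(2.998e8)/(320e-9) = 6.208e-19 J.
Energy delivered: (0.553 W)(3160 s) = 1747 J.
Photons incident: 1747 / 6.208e-19 = 2.814e21, i.e. 2.814e21/6.022e23 = 0.004673 mol.
Product: Φ × n_abs = 0.632 × 0.004673 = 0.002953 mol.
As a count: 0.002953 × 6.022e23 = 1.8e21.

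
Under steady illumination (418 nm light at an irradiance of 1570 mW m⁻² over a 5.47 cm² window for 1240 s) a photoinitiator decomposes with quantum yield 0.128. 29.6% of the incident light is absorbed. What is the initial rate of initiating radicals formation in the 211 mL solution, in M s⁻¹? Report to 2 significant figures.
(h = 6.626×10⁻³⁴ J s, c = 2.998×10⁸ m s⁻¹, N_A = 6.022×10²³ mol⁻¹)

5.4×10⁻¹⁰ M s⁻¹

Photon energy at 418 nm: hc/λ = (6.626×10⁻³⁴)(2.998×10⁸)/(418×10⁻⁹) = 4.752×10⁻¹⁹ J.
Energy delivered: (1570 mW m⁻²)(5.47×10⁻⁴ m²)(1240 s) = 1.065 J.
Photons incident: 1.065 / 4.752×10⁻¹⁹ = 2.241×10¹⁸, i.e. 2.241×10¹⁸/6.022×10²³ = 3.721×10⁻⁶ mol.
Photons absorbed: 0.296 × 3.721×10⁻⁶ = 1.101×10⁻⁶ mol.
Product formed: 0.128 × 1.101×10⁻⁶ = 1.409×10⁻⁷ mol.
Rate: 1.409×10⁻⁷ mol / (1240 s × 0.211 L) = 5.4×10⁻¹⁰ M s⁻¹.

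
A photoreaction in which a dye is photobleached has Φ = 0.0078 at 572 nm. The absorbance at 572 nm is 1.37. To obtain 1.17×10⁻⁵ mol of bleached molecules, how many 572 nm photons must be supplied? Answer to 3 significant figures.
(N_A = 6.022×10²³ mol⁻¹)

9.44×10²⁰ photons

Photons that must be absorbed: 1.17×10⁻⁵ / 0.0078 = 0.001500 mol.
Fraction absorbed: 1 − 10^(−1.37) = 0.9573.
Incident photons needed: 0.001500 / 0.9573 = 0.001567 mol.
Photon count: 0.001567 × 6.022×10²³ = 9.44×10²⁰.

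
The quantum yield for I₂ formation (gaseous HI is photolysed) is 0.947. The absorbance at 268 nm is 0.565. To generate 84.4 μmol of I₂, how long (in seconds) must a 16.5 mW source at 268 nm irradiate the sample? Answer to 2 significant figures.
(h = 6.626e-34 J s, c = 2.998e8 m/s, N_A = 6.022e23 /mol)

t ≈ 3300 s

Product: 84.4 μmol = 8.44e-5 mol.
Photons that must be absorbed: 8.44e-5 / 0.947 = 8.912e-5 mol.
Fraction absorbed: 1 − 10^(−0.565) = 0.7277.
Incident photons needed: 8.912e-5 / 0.7277 = 1.225e-4 mol.
Photon energy: hc/λ = 7.412e-19 J; per mole, 4.464e5 J mol⁻¹.
Energy required: 1.225e-4 × 4.464e5 = 54.68 J.
Time: 54.68 J / 0.0165 W = 3300 s.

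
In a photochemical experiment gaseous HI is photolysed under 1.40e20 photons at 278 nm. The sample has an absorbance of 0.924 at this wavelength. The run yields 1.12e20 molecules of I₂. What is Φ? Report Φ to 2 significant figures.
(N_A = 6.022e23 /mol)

Φ = 0.91

Product: 1.12e20 / 6.022e23 = 1.860e-4 mol.
Moles of photons: 1.40e20 / 6.022e23 = 2.325e-4 mol.
Fraction absorbed: 1 − 10^(−0.924) = 0.8809.
Photons absorbed: 0.8809 × 2.325e-4 = 2.048e-4 mol.
Φ = 1.860e-4 mol / 2.048e-4 mol photons = 0.91.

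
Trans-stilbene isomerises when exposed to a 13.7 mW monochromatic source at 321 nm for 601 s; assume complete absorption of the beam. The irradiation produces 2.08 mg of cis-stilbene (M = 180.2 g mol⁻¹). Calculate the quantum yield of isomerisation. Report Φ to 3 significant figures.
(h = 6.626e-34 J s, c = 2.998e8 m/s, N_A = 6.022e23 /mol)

Φ = 0.522

Product: 2.08 mg / 180.2 g mol⁻¹ = 1.154e-5 mol.
Photon energy at 321 nm: hc/λ = (6.626e-34)(2.998e8)/(321e-9) = 6.188e-19 J.
Energy delivered: (13.7 mW)(601 s) = 8.234 J.
Photons incident: 8.234 / 6.188e-19 = 1.331e19, i.e. 1.331e19/6.022e23 = 2.210e-5 mol.
Φ = 1.154e-5 mol / 2.210e-5 mol photons = 0.522.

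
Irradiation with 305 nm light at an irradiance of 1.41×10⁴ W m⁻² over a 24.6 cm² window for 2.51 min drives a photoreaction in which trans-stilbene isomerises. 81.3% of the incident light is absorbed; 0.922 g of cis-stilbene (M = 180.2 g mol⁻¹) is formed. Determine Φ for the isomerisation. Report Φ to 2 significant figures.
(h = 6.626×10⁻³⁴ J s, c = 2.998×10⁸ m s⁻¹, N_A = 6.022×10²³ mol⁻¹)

Product: 0.922 g / 180.2 g mol⁻¹ = 0.005117 mol.
Photon energy at 305 nm: hc/λ = (6.626×10⁻³⁴)(2.998×10⁸)/(305×10⁻⁹) = 6.513×10⁻¹⁹ J.
Energy delivered: (1.41×10⁴ W m⁻²)(24.6×10⁻⁴ m²)(150.6 s) = 5224 J.
Photons incident: 5224 / 6.513×10⁻¹⁹ = 8.021×10²¹, i.e. 8.021×10²¹/6.022×10²³ = 0.01332 mol.
Photons absorbed: 0.813 × 0.01332 = 0.01083 mol.
Φ = 0.005117 mol / 0.01083 mol photons = 0.47.

Φ = 0.47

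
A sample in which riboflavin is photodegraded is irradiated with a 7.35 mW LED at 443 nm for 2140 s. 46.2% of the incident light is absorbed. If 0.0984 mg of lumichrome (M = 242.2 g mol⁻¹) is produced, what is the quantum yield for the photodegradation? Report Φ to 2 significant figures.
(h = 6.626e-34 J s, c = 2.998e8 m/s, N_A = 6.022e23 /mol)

Product: 0.0984 mg / 242.2 g mol⁻¹ = 4.063e-7 mol.
Photon energy at 443 nm: hc/λ = (6.626e-34)(2.998e8)/(443e-9) = 4.484e-19 J.
Energy delivered: (7.35 mW)(2140 s) = 15.73 J.
Photons incident: 15.73 / 4.484e-19 = 3.508e19, i.e. 3.508e19/6.022e23 = 5.825e-5 mol.
Photons absorbed: 0.462 × 5.825e-5 = 2.691e-5 mol.
Φ = 4.063e-7 mol / 2.691e-5 mol photons = 0.015.

Φ = 0.015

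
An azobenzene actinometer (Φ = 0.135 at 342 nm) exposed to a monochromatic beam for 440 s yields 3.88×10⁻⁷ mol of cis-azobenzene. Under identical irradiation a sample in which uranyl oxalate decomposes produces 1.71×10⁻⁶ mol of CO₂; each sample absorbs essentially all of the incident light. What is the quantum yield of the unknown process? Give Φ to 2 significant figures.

Photons absorbed by the actinometer: 3.88×10⁻⁷ / 0.135 = 2.874×10⁻⁶ mol.
Φ(unknown) = 1.71×10⁻⁶ / 2.874×10⁻⁶ = 0.59.

Φ = 0.59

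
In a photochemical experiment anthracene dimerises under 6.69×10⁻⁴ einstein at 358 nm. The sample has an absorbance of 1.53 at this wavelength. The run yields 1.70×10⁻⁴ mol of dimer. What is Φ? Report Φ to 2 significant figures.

Φ = 0.26

Fraction absorbed: 1 − 10^(−1.53) = 0.9705.
Photons absorbed: 0.9705 × 6.69×10⁻⁴ = 6.493×10⁻⁴ mol.
Φ = 1.70×10⁻⁴ mol / 6.493×10⁻⁴ mol photons = 0.26.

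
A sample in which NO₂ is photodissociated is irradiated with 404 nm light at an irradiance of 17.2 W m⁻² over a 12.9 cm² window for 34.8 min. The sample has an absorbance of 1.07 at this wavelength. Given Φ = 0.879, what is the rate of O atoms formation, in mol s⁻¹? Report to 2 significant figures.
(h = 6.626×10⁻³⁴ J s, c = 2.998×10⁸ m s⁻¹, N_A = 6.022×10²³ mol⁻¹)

6.0×10⁻⁸ mol s⁻¹

Photon energy at 404 nm: hc/λ = (6.626×10⁻³⁴)(2.998×10⁸)/(404×10⁻⁹) = 4.917×10⁻¹⁹ J.
Energy delivered: (17.2 W m⁻²)(12.9×10⁻⁴ m²)(2088 s) = 46.33 J.
Photons incident: 46.33 / 4.917×10⁻¹⁹ = 9.422×10¹⁹, i.e. 9.422×10¹⁹/6.022×10²³ = 1.565×10⁻⁴ mol.
Fraction absorbed: 1 − 10^(−1.07) = 0.9149.
Photons absorbed: 0.9149 × 1.565×10⁻⁴ = 1.432×10⁻⁴ mol.
Product formed: 0.879 × 1.432×10⁻⁴ = 1.259×10⁻⁴ mol.
Rate: 1.259×10⁻⁴ / 2088 s = 6.0×10⁻⁸ mol s⁻¹.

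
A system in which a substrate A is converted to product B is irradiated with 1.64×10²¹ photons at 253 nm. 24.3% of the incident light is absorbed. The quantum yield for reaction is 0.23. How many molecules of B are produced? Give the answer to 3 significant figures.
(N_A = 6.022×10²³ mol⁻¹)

Moles of photons: 1.64×10²¹ / 6.022×10²³ = 0.002723 mol.
Photons absorbed: 0.243 × 0.002723 = 6.617×10⁻⁴ mol.
Product: Φ × n_abs = 0.23 × 6.617×10⁻⁴ = 1.522×10⁻⁴ mol.
As a count: 1.522×10⁻⁴ × 6.022×10²³ = 9.17×10¹⁹.

9.17×10¹⁹ molecules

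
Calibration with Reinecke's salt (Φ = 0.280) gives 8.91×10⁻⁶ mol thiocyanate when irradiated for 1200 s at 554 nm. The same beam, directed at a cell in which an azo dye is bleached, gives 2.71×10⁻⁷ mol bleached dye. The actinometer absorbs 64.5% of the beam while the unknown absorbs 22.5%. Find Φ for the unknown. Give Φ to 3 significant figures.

Φ = 0.0244

Photons absorbed by the actinometer: 8.91×10⁻⁶ / 0.280 = 3.182×10⁻⁵ mol.
Incident flux: 3.182×10⁻⁵ / 0.645 = 4.933×10⁻⁵ einstein.
Absorbed by unknown: 0.225 × 4.933×10⁻⁵ = 1.110×10⁻⁵ mol.
Φ(unknown) = 2.71×10⁻⁷ / 1.110×10⁻⁵ = 0.0244.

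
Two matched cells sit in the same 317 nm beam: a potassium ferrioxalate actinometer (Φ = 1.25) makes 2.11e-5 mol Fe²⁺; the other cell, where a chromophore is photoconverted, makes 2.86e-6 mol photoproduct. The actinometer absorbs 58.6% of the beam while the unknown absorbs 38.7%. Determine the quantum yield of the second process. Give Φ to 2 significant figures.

Φ = 0.26

Photons absorbed by the actinometer: 2.11e-5 / 1.25 = 1.688e-5 mol.
Incident flux: 1.688e-5 / 0.586 = 2.881e-5 einstein.
Absorbed by unknown: 0.387 × 2.881e-5 = 1.115e-5 mol.
Φ(unknown) = 2.86e-6 / 1.115e-5 = 0.26.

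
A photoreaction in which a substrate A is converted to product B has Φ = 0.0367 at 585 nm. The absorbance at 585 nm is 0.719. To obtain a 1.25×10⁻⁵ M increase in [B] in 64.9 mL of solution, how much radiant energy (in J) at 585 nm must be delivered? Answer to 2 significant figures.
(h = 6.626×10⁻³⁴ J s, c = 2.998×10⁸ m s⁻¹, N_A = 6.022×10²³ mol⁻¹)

Product: (1.25×10⁻⁵ M)(0.0649 L) = 8.113×10⁻⁷ mol.
Photons that must be absorbed: 8.113×10⁻⁷ / 0.0367 = 2.211×10⁻⁵ mol.
Fraction absorbed: 1 − 10^(−0.719) = 0.8090.
Incident photons needed: 2.211×10⁻⁵ / 0.8090 = 2.733×10⁻⁵ mol.
Photon energy: hc/λ = 3.396×10⁻¹⁹ J; per mole, 2.045×10⁵ J mol⁻¹.
Energy required: 2.733×10⁻⁵ × 2.045×10⁵ = 5.6 J.

5.6 J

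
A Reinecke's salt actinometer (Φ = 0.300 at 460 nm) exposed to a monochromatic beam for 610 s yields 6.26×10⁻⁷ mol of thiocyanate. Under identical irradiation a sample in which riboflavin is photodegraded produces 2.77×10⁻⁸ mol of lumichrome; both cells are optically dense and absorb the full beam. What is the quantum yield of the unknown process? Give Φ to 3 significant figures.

Photons absorbed by the actinometer: 6.26×10⁻⁷ / 0.300 = 2.087×10⁻⁶ mol.
Φ(unknown) = 2.77×10⁻⁸ / 2.087×10⁻⁶ = 0.0133.

Φ = 0.0133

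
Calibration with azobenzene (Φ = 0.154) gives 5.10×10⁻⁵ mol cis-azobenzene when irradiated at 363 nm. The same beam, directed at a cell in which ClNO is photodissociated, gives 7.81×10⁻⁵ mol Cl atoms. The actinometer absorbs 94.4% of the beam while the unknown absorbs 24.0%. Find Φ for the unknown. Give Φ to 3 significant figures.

Photons absorbed by the actinometer: 5.10×10⁻⁵ / 0.154 = 3.312×10⁻⁴ mol.
Incident flux: 3.312×10⁻⁴ / 0.944 = 3.508×10⁻⁴ einstein.
Absorbed by unknown: 0.240 × 3.508×10⁻⁴ = 8.419×10⁻⁵ mol.
Φ(unknown) = 7.81×10⁻⁵ / 8.419×10⁻⁵ = 0.928.

Φ = 0.928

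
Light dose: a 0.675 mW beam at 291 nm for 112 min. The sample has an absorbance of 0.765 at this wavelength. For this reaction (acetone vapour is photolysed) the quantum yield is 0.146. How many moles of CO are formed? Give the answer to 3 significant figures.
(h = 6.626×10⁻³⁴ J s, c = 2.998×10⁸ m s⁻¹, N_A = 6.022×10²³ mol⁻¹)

1.33×10⁻⁶ mol

Photon energy at 291 nm: hc/λ = (6.626×10⁻³⁴)(2.998×10⁸)/(291×10⁻⁹) = 6.826×10⁻¹⁹ J.
Energy delivered: (0.675 mW)(6720 s) = 4.536 J.
Photons incident: 4.536 / 6.826×10⁻¹⁹ = 6.645×10¹⁸, i.e. 6.645×10¹⁸/6.022×10²³ = 1.103×10⁻⁵ mol.
Fraction absorbed: 1 − 10^(−0.765) = 0.8282.
Photons absorbed: 0.8282 × 1.103×10⁻⁵ = 9.135×10⁻⁶ mol.
Product: Φ × n_abs = 0.146 × 9.135×10⁻⁶ = 1.334×10⁻⁶ mol.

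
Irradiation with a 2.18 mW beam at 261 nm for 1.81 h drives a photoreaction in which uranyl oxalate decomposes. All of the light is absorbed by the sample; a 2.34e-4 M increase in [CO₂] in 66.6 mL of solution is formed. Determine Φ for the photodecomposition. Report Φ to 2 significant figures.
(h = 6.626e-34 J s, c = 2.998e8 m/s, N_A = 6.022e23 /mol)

Φ = 0.50

Product: (2.34e-4 M)(0.0666 L) = 1.558e-5 mol.
Photon energy at 261 nm: hc/λ = (6.626e-34)(2.998e8)/(261e-9) = 7.611e-19 J.
Energy delivered: (2.18 mW)(6516 s) = 14.20 J.
Photons incident: 14.20 / 7.611e-19 = 1.866e19, i.e. 1.866e19/6.022e23 = 3.099e-5 mol.
Φ = 1.558e-5 mol / 3.099e-5 mol photons = 0.50.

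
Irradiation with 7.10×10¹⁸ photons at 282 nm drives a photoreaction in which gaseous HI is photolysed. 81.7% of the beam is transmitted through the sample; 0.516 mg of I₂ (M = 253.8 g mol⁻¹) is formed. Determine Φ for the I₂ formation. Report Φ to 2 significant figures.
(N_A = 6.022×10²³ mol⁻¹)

Product: 0.516 mg / 253.8 g mol⁻¹ = 2.033×10⁻⁶ mol.
Moles of photons: 7.10×10¹⁸ / 6.022×10²³ = 1.179×10⁻⁵ mol.
Fraction absorbed: 1 − 81.7/100 = 0.1830.
Photons absorbed: 0.1830 × 1.179×10⁻⁵ = 2.158×10⁻⁶ mol.
Φ = 2.033×10⁻⁶ mol / 2.158×10⁻⁶ mol photons = 0.94.

Φ = 0.94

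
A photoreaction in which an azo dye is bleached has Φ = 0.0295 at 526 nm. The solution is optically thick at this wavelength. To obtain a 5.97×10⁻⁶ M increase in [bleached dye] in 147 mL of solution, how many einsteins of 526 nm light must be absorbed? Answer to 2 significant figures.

Product: (5.97×10⁻⁶ M)(0.147 L) = 8.776×10⁻⁷ mol.
Photons that must be absorbed: 8.776×10⁻⁷ / 0.0295 = 2.975×10⁻⁵ mol.

3.0×10⁻⁵ einstein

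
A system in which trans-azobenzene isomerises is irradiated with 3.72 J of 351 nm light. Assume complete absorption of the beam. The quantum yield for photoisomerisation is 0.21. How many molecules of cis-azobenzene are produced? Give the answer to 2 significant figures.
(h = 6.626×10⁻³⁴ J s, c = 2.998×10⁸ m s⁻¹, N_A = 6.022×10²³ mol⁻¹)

1.4×10¹⁸ molecules

Photon energy at 351 nm: hc/λ = (6.626×10⁻³⁴)(2.998×10⁸)/(351×10⁻⁹) = 5.659×10⁻¹⁹ J.
Photons incident: 3.72 / 5.659×10⁻¹⁹ = 6.574×10¹⁸, i.e. 6.574×10¹⁸/6.022×10²³ = 1.092×10⁻⁵ mol.
Product: Φ × n_abs = 0.21 × 1.092×10⁻⁵ = 2.293×10⁻⁶ mol.
As a count: 2.293×10⁻⁶ × 6.022×10²³ = 1.4×10¹⁸.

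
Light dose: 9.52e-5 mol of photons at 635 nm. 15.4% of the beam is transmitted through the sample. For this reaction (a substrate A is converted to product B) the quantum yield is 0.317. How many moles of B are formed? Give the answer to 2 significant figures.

2.6e-5 mol

Fraction absorbed: 1 − 15.4/100 = 0.8460.
Photons absorbed: 0.8460 × 9.52e-5 = 8.054e-5 mol.
Product: Φ × n_abs = 0.317 × 8.054e-5 = 2.553e-5 mol.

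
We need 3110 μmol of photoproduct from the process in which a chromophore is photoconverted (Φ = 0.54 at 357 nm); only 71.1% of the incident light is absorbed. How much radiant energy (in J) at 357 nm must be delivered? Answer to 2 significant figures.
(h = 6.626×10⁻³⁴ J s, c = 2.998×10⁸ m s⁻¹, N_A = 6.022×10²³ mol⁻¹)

Product: 3110 μmol = 0.00311 mol.
Photons that must be absorbed: 0.00311 / 0.54 = 0.005759 mol.
Incident photons needed: 0.005759 / 0.711 = 0.008100 mol.
Photon energy: hc/λ = 5.564×10⁻¹⁹ J; per mole, 3.351×10⁵ J mol⁻¹.
Energy required: 0.008100 × 3.351×10⁵ = 2700 J.

2700 J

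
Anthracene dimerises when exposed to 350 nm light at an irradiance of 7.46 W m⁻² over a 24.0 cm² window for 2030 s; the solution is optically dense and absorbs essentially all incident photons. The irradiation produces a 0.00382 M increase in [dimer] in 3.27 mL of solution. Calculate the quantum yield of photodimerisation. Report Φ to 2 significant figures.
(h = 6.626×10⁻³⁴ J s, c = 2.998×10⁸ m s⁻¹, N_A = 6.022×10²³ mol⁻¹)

Product: (0.00382 M)(0.00327 L) = 1.249×10⁻⁵ mol.
Photon energy at 350 nm: hc/λ = (6.626×10⁻³⁴)(2.998×10⁸)/(350×10⁻⁹) = 5.676×10⁻¹⁹ J.
Energy delivered: (7.46 W m⁻²)(24.0×10⁻⁴ m²)(2030 s) = 36.35 J.
Photons incident: 36.35 / 5.676×10⁻¹⁹ = 6.404×10¹⁹, i.e. 6.404×10¹⁹/6.022×10²³ = 1.063×10⁻⁴ mol.
Φ = 1.249×10⁻⁵ mol / 1.063×10⁻⁴ mol photons = 0.12.

Φ = 0.12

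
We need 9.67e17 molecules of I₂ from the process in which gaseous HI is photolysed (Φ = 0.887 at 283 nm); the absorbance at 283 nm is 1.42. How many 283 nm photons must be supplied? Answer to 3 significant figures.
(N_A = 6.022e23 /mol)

1.13e18 photons

Product: 9.67e17 / 6.022e23 = 1.606e-6 mol.
Photons that must be absorbed: 1.606e-6 / 0.887 = 1.811e-6 mol.
Fraction absorbed: 1 − 10^(−1.42) = 0.9620.
Incident photons needed: 1.811e-6 / 0.9620 = 1.883e-6 mol.
Photon count: 1.883e-6 × 6.022e23 = 1.13e18.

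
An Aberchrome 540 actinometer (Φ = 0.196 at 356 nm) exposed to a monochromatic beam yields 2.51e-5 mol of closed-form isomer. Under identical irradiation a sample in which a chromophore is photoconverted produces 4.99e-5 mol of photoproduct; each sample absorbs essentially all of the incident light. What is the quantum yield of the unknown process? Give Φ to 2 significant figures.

Φ = 0.39

Photons absorbed by the actinometer: 2.51e-5 / 0.196 = 1.281e-4 mol.
Φ(unknown) = 4.99e-5 / 1.281e-4 = 0.39.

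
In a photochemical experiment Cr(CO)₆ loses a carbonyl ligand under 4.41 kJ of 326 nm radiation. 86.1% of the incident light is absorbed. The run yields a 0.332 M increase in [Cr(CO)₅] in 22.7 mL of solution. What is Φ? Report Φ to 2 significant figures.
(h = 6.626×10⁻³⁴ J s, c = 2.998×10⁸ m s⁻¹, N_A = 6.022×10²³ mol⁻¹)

Product: (0.332 M)(0.0227 L) = 0.007536 mol.
Photon energy at 326 nm: hc/λ = (6.626×10⁻³⁴)(2.998×10⁸)/(326×10⁻⁹) = 6.093×10⁻¹⁹ J.
Incident energy: 4.41 kJ = 4410 J.
Photons incident: 4410 / 6.093×10⁻¹⁹ = 7.238×10²¹, i.e. 7.238×10²¹/6.022×10²³ = 0.01202 mol.
Photons absorbed: 0.861 × 0.01202 = 0.01035 mol.
Φ = 0.007536 mol / 0.01035 mol photons = 0.73.

Φ = 0.73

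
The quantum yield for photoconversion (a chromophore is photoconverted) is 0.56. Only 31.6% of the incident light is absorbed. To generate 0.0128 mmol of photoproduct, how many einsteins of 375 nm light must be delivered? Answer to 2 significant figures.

Product: 0.0128 mmol = 1.28×10⁻⁵ mol.
Photons that must be absorbed: 1.28×10⁻⁵ / 0.56 = 2.286×10⁻⁵ mol.
Incident photons needed: 2.286×10⁻⁵ / 0.316 = 7.234×10⁻⁵ mol.

7.2×10⁻⁵ einstein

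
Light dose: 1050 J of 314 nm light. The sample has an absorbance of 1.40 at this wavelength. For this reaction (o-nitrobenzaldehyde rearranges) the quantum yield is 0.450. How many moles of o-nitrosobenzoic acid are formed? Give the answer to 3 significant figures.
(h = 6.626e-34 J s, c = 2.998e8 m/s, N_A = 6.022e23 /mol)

0.00119 mol

Photon energy at 314 nm: hc/λ = (6.626e-34)(2.998e8)/(314e-9) = 6.326e-19 J.
Photons incident: 1050 / 6.326e-19 = 1.660e21, i.e. 1.660e21/6.022e23 = 0.002757 mol.
Fraction absorbed: 1 − 10^(−1.40) = 0.9602.
Photons absorbed: 0.9602 × 0.002757 = 0.002647 mol.
Product: Φ × n_abs = 0.450 × 0.002647 = 0.001191 mol.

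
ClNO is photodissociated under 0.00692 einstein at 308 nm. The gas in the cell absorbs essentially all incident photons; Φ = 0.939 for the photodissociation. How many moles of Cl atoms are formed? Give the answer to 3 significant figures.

Product: Φ × n_abs = 0.939 × 0.00692 = 0.006498 mol.

0.00650 mol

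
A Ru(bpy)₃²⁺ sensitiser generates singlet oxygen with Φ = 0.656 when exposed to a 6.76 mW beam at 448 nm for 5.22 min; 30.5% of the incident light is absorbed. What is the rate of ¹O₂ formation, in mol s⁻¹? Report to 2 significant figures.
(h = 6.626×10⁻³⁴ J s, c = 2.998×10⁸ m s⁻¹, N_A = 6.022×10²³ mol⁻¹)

5.1×10⁻⁹ mol s⁻¹

Photon energy at 448 nm: hc/λ = (6.626×10⁻³⁴)(2.998×10⁸)/(448×10⁻⁹) = 4.434×10⁻¹⁹ J.
Energy delivered: (6.76 mW)(313.2 s) = 2.117 J.
Photons incident: 2.117 / 4.434×10⁻¹⁹ = 4.774×10¹⁸, i.e. 4.774×10¹⁸/6.022×10²³ = 7.928×10⁻⁶ mol.
Photons absorbed: 0.305 × 7.928×10⁻⁶ = 2.418×10⁻⁶ mol.
Product formed: 0.656 × 2.418×10⁻⁶ = 1.586×10⁻⁶ mol.
Rate: 1.586×10⁻⁶ / 313.2 s = 5.1×10⁻⁹ mol s⁻¹.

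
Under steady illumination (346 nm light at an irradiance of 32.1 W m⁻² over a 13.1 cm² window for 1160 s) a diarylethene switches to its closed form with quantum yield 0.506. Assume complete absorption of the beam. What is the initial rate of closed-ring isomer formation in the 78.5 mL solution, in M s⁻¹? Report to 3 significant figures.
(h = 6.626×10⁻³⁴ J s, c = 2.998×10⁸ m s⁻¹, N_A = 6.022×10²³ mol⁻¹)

Photon energy at 346 nm: hc/λ = (6.626×10⁻³⁴)(2.998×10⁸)/(346×10⁻⁹) = 5.741×10⁻¹⁹ J.
Energy delivered: (32.1 W m⁻²)(13.1×10⁻⁴ m²)(1160 s) = 48.78 J.
Photons incident: 48.78 / 5.741×10⁻¹⁹ = 8.497×10¹⁹, i.e. 8.497×10¹⁹/6.022×10²³ = 1.411×10⁻⁴ mol.
Product formed: 0.506 × 1.411×10⁻⁴ = 7.140×10⁻⁵ mol.
Rate: 7.140×10⁻⁵ mol / (1160 s × 0.0785 L) = 7.84×10⁻⁷ M s⁻¹.

7.84×10⁻⁷ M s⁻¹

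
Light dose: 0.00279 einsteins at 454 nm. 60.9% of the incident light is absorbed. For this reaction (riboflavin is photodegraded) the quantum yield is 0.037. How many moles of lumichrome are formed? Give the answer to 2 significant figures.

Photons absorbed: 0.609 × 0.00279 = 0.001699 mol.
Product: Φ × n_abs = 0.037 × 0.001699 = 6.286×10⁻⁵ mol.

6.3×10⁻⁵ mol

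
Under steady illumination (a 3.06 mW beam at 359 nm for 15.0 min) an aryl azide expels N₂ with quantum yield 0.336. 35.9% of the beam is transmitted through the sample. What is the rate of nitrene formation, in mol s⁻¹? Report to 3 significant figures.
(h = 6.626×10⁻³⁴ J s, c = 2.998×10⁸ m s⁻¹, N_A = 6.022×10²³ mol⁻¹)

Photon energy at 359 nm: hc/λ = (6.626×10⁻³⁴)(2.998×10⁸)/(359×10⁻⁹) = 5.533×10⁻¹⁹ J.
Energy delivered: (3.06 mW)(900 s) = 2.754 J.
Photons incident: 2.754 / 5.533×10⁻¹⁹ = 4.977×10¹⁸, i.e. 4.977×10¹⁸/6.022×10²³ = 8.265×10⁻⁶ mol.
Fraction absorbed: 1 − 35.9/100 = 0.6410.
Photons absorbed: 0.6410 × 8.265×10⁻⁶ = 5.298×10⁻⁶ mol.
Product formed: 0.336 × 5.298×10⁻⁶ = 1.780×10⁻⁶ mol.
Rate: 1.780×10⁻⁶ / 900 s = 1.98×10⁻⁹ mol s⁻¹.

1.98×10⁻⁹ mol s⁻¹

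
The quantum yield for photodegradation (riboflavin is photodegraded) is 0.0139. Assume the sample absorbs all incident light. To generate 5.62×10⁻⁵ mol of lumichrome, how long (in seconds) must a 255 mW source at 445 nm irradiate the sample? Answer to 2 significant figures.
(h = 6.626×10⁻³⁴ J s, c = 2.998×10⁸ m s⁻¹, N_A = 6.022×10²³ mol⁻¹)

t ≈ 4300 s

Photons that must be absorbed: 5.62×10⁻⁵ / 0.0139 = 0.004043 mol.
Photon energy: hc/λ = 4.464×10⁻¹⁹ J; per mole, 2.688×10⁵ J mol⁻¹.
Energy required: 0.004043 × 2.688×10⁵ = 1087 J.
Time: 1087 J / 0.255 W = 4300 s.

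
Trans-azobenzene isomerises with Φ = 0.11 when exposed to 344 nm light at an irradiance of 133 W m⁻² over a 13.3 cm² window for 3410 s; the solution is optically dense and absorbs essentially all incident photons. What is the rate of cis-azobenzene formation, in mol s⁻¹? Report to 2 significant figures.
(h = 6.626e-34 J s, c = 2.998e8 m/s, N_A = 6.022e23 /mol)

Photon energy at 344 nm: hc/λ = (6.626e-34)(2.998e8)/(344e-9) = 5.775e-19 J.
Energy delivered: (133 W m⁻²)(13.3e-4 m²)(3410 s) = 603.2 J.
Photons incident: 603.2 / 5.775e-19 = 1.045e21, i.e. 1.045e21/6.022e23 = 0.001735 mol.
Product formed: 0.11 × 0.001735 = 1.909e-4 mol.
Rate: 1.909e-4 / 3410 s = 5.6e-8 mol s⁻¹.

5.6e-8 mol s⁻¹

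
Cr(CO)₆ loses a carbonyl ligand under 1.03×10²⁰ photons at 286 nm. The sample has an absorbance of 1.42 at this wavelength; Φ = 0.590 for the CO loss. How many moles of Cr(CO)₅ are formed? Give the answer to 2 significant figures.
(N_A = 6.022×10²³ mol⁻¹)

9.7×10⁻⁵ mol

Moles of photons: 1.03×10²⁰ / 6.022×10²³ = 1.710×10⁻⁴ mol.
Fraction absorbed: 1 − 10^(−1.42) = 0.9620.
Photons absorbed: 0.9620 × 1.710×10⁻⁴ = 1.645×10⁻⁴ mol.
Product: Φ × n_abs = 0.590 × 1.645×10⁻⁴ = 9.705×10⁻⁵ mol.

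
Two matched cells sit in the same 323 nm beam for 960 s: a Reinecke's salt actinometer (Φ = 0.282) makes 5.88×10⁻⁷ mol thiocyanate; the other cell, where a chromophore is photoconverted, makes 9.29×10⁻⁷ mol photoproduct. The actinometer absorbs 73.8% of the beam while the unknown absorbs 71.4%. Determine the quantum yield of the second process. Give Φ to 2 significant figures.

Photons absorbed by the actinometer: 5.88×10⁻⁷ / 0.282 = 2.085×10⁻⁶ mol.
Incident flux: 2.085×10⁻⁶ / 0.738 = 2.825×10⁻⁶ einstein.
Absorbed by unknown: 0.714 × 2.825×10⁻⁶ = 2.017×10⁻⁶ mol.
Φ(unknown) = 9.29×10⁻⁷ / 2.017×10⁻⁶ = 0.46.

Φ = 0.46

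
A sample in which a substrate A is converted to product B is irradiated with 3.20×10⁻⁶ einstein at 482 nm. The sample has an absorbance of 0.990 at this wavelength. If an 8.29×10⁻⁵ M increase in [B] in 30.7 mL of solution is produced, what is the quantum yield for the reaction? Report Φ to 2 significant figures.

Φ = 0.89

Product: (8.29×10⁻⁵ M)(0.0307 L) = 2.545×10⁻⁶ mol.
Fraction absorbed: 1 − 10^(−0.990) = 0.8977.
Photons absorbed: 0.8977 × 3.20×10⁻⁶ = 2.873×10⁻⁶ mol.
Φ = 2.545×10⁻⁶ mol / 2.873×10⁻⁶ mol photons = 0.89.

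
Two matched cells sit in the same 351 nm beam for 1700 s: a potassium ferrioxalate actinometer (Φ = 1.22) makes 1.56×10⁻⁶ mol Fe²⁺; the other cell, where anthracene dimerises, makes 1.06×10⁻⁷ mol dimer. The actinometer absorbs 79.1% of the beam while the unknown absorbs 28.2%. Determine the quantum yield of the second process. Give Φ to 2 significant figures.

Photons absorbed by the actinometer: 1.56×10⁻⁶ / 1.22 = 1.279×10⁻⁶ mol.
Incident flux: 1.279×10⁻⁶ / 0.791 = 1.617×10⁻⁶ einstein.
Absorbed by unknown: 0.282 × 1.617×10⁻⁶ = 4.560×10⁻⁷ mol.
Φ(unknown) = 1.06×10⁻⁷ / 4.560×10⁻⁷ = 0.23.

Φ = 0.23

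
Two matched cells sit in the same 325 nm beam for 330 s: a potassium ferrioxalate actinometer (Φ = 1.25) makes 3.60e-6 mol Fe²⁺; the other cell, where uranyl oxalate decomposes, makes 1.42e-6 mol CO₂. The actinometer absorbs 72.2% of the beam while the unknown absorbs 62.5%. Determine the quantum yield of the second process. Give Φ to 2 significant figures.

Photons absorbed by the actinometer: 3.60e-6 / 1.25 = 2.880e-6 mol.
Incident flux: 2.880e-6 / 0.722 = 3.989e-6 einstein.
Absorbed by unknown: 0.625 × 3.989e-6 = 2.493e-6 mol.
Φ(unknown) = 1.42e-6 / 2.493e-6 = 0.57.

Φ = 0.57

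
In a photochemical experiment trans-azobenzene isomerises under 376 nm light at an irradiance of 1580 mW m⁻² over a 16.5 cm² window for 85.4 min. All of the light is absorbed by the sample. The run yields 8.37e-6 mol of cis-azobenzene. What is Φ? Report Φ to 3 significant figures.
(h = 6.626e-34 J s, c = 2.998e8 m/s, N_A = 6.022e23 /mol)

Photon energy at 376 nm: hc/λ = (6.626e-34)(2.998e8)/(376e-9) = 5.283e-19 J.
Energy delivered: (1580 mW m⁻²)(16.5e-4 m²)(5124 s) = 13.36 J.
Photons incident: 13.36 / 5.283e-19 = 2.529e19, i.e. 2.529e19/6.022e23 = 4.200e-5 mol.
Φ = 8.37e-6 mol / 4.200e-5 mol photons = 0.199.

Φ = 0.199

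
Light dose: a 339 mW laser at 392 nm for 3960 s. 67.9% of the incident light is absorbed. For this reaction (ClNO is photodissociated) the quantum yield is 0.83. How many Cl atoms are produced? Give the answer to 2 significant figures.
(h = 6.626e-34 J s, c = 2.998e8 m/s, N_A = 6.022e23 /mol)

Photon energy at 392 nm: hc/λ = (6.626e-34)(2.998e8)/(392e-9) = 5.068e-19 J.
Energy delivered: (339 mW)(3960 s) = 1342 J.
Photons incident: 1342 / 5.068e-19 = 2.648e21, i.e. 2.648e21/6.022e23 = 0.004397 mol.
Photons absorbed: 0.679 × 0.004397 = 0.002986 mol.
Product: Φ × n_abs = 0.83 × 0.002986 = 0.002478 mol.
As a count: 0.002478 × 6.022e23 = 1.5e21.

1.5e21 atoms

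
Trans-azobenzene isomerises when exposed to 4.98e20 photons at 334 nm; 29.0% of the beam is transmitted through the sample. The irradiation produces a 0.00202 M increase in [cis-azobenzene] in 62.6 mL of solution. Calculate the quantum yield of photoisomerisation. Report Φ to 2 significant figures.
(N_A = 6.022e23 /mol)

Φ = 0.22

Product: (0.00202 M)(0.0626 L) = 1.265e-4 mol.
Moles of photons: 4.98e20 / 6.022e23 = 8.270e-4 mol.
Fraction absorbed: 1 − 29.0/100 = 0.7100.
Photons absorbed: 0.7100 × 8.270e-4 = 5.872e-4 mol.
Φ = 1.265e-4 mol / 5.872e-4 mol photons = 0.22.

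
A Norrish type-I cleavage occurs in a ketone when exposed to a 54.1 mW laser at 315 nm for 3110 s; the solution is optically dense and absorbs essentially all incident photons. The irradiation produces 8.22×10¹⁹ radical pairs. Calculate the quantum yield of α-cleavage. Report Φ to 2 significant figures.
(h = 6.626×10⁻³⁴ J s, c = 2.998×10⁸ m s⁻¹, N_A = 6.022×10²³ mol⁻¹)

Φ = 0.31

Product: 8.22×10¹⁹ / 6.022×10²³ = 1.365×10⁻⁴ mol.
Photon energy at 315 nm: hc/λ = (6.626×10⁻³⁴)(2.998×10⁸)/(315×10⁻⁹) = 6.306×10⁻¹⁹ J.
Energy delivered: (54.1 mW)(3110 s) = 168.3 J.
Photons incident: 168.3 / 6.306×10⁻¹⁹ = 2.669×10²⁰, i.e. 2.669×10²⁰/6.022×10²³ = 4.432×10⁻⁴ mol.
Φ = 1.365×10⁻⁴ mol / 4.432×10⁻⁴ mol photons = 0.31.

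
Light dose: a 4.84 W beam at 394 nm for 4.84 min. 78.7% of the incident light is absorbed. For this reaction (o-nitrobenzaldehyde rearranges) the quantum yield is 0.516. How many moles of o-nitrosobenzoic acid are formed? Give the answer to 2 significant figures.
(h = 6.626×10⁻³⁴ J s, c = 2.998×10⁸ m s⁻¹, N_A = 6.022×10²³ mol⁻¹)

0.0019 mol

Photon energy at 394 nm: hc/λ = (6.626×10⁻³⁴)(2.998×10⁸)/(394×10⁻⁹) = 5.042×10⁻¹⁹ J.
Energy delivered: (4.84 W)(290.4 s) = 1406 J.
Photons incident: 1406 / 5.042×10⁻¹⁹ = 2.789×10²¹, i.e. 2.789×10²¹/6.022×10²³ = 0.004631 mol.
Photons absorbed: 0.787 × 0.004631 = 0.003645 mol.
Product: Φ × n_abs = 0.516 × 0.003645 = 0.001881 mol.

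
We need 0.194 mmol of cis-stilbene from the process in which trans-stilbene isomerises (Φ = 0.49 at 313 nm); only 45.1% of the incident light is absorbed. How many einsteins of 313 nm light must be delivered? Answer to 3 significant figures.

8.78×10⁻⁴ einstein

Product: 0.194 mmol = 1.94×10⁻⁴ mol.
Photons that must be absorbed: 1.94×10⁻⁴ / 0.49 = 3.959×10⁻⁴ mol.
Incident photons needed: 3.959×10⁻⁴ / 0.451 = 8.778×10⁻⁴ mol.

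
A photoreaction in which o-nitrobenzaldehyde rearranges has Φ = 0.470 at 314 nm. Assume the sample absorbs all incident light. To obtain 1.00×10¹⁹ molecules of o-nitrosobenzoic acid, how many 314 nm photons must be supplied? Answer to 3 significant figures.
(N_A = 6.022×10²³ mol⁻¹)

Product: 1.00×10¹⁹ / 6.022×10²³ = 1.661×10⁻⁵ mol.
Photons that must be absorbed: 1.661×10⁻⁵ / 0.470 = 3.534×10⁻⁵ mol.
Photon count: 3.534×10⁻⁵ × 6.022×10²³ = 2.13×10¹⁹.

2.13×10¹⁹ photons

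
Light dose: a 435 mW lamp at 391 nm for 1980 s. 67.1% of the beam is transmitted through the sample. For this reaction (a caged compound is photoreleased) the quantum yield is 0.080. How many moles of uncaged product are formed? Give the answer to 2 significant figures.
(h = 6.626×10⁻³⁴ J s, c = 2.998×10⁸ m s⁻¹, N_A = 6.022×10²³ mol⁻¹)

7.4×10⁻⁵ mol

Photon energy at 391 nm: hc/λ = (6.626×10⁻³⁴)(2.998×10⁸)/(391×10⁻⁹) = 5.080×10⁻¹⁹ J.
Energy delivered: (435 mW)(1980 s) = 861.3 J.
Photons incident: 861.3 / 5.080×10⁻¹⁹ = 1.695×10²¹, i.e. 1.695×10²¹/6.022×10²³ = 0.002815 mol.
Fraction absorbed: 1 − 67.1/100 = 0.3290.
Photons absorbed: 0.3290 × 0.002815 = 9.261×10⁻⁴ mol.
Product: Φ × n_abs = 0.080 × 9.261×10⁻⁴ = 7.409×10⁻⁵ mol.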